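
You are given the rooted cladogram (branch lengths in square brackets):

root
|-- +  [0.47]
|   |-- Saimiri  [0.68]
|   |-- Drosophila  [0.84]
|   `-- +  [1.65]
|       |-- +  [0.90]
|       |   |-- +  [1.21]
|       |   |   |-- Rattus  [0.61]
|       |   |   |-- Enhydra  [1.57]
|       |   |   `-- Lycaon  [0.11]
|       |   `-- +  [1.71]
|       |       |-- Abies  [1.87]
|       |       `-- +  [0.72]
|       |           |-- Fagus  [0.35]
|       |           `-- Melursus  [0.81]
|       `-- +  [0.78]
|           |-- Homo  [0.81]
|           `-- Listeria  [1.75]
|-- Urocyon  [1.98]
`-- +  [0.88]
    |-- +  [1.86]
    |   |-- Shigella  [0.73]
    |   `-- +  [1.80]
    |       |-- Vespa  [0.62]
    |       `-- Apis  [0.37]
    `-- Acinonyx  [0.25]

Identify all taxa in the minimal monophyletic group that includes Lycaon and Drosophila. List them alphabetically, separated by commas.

Tracing Lycaon: it sits inside (Rattus,Enhydra,Lycaon).
Tracing Drosophila: it sits inside (Saimiri,Drosophila,(((Rattus,Enhydra,Lycaon),(Abies,(Fagus,Melursus))),(Homo,Listeria))).
The smallest clade enclosing both is (Saimiri,Drosophila,(((Rattus,Enhydra,Lycaon),(Abies,(Fagus,Melursus))),(Homo,Listeria))); the answer is its 10 terminal taxa in alphabetical order.

Abies, Drosophila, Enhydra, Fagus, Homo, Listeria, Lycaon, Melursus, Rattus, Saimiri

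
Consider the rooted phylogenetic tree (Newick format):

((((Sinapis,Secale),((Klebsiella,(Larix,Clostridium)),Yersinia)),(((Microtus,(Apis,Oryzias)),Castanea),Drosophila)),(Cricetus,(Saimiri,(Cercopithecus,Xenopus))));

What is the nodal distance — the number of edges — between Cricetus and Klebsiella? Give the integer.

7

The MRCA of Cricetus and Klebsiella is the root of the tree.
From Cricetus up to that node: 2 branches. From Klebsiella up to the same node: 5 branches. Total: 2 + 5 = 7.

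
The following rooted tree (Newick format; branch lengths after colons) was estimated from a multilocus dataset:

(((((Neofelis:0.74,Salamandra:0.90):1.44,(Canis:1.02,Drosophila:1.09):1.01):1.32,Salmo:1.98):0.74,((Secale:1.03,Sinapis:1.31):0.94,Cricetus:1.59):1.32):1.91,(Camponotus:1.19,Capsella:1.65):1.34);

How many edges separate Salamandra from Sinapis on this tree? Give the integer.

The MRCA of Salamandra and Sinapis is the node subtending ((((Neofelis,Salamandra),(Canis,Drosophila)),Salmo),((Secale,Sinapis),Cricetus)).
From Salamandra up to that node: 4 branches. From Sinapis up to the same node: 3 branches. Total: 4 + 3 = 7.

7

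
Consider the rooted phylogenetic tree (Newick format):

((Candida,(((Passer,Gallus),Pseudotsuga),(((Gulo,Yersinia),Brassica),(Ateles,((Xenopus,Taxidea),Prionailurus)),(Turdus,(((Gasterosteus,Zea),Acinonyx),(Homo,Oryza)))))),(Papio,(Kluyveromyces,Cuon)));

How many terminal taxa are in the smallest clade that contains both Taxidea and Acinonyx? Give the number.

The MRCA of Taxidea and Acinonyx is the node subtending (((Gulo,Yersinia),Brassica),(Ateles,((Xenopus,Taxidea),Prionailurus)),(Turdus,(((Gasterosteus,Zea),Acinonyx),(Homo,Oryza)))).
That clade contains 13 terminal taxa: Acinonyx, Ateles, Brassica, Gasterosteus, Gulo, Homo, Oryza, Prionailurus, Taxidea, Turdus, Xenopus, Yersinia, Zea.

13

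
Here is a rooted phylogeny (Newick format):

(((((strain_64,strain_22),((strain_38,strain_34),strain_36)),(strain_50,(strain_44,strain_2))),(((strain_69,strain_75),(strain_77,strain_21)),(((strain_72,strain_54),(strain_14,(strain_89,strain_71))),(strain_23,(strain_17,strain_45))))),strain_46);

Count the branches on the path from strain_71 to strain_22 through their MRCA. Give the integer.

10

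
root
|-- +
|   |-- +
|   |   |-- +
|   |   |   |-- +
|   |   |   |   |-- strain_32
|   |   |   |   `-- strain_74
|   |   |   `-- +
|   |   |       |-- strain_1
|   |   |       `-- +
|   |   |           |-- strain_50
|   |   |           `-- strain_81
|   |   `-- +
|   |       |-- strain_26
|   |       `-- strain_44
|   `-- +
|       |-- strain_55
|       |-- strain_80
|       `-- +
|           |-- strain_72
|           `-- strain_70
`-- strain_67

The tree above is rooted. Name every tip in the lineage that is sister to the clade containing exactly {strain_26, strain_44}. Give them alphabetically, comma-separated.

strain_1, strain_32, strain_50, strain_74, strain_81

The clade containing exactly {strain_26, strain_44} attaches to the tree at the node subtending (((strain_32,strain_74),(strain_1,(strain_50,strain_81))),(strain_26,strain_44)).
The other lineage descending from that same node — the sister group — is ((strain_32,strain_74),(strain_1,(strain_50,strain_81))); its 5 tips in alphabetical order are the answer.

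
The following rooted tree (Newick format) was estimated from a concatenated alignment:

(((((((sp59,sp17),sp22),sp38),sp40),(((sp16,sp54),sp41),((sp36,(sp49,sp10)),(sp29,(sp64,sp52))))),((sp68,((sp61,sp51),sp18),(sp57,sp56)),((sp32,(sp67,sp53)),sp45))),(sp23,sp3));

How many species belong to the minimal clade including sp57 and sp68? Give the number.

6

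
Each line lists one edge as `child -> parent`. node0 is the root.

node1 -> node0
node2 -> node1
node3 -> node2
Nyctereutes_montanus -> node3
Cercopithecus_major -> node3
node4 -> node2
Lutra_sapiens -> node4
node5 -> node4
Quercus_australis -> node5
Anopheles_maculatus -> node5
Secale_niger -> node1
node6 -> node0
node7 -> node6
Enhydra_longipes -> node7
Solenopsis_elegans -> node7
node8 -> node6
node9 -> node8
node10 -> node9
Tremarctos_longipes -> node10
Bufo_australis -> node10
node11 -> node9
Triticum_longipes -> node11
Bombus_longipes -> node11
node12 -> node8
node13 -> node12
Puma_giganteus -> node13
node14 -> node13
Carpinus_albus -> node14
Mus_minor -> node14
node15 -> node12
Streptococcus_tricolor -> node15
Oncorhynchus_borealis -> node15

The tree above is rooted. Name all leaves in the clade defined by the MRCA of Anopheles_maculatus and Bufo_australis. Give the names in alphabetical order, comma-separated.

Anopheles_maculatus, Bombus_longipes, Bufo_australis, Carpinus_albus, Cercopithecus_major, Enhydra_longipes, Lutra_sapiens, Mus_minor, Nyctereutes_montanus, Oncorhynchus_borealis, Puma_giganteus, Quercus_australis, Secale_niger, Solenopsis_elegans, Streptococcus_tricolor, Tremarctos_longipes, Triticum_longipes

Tracing Anopheles_maculatus: it sits inside (Quercus_australis,Anopheles_maculatus).
Tracing Bufo_australis: it sits inside (Tremarctos_longipes,Bufo_australis).
The smallest clade enclosing both is the whole tree (their MRCA is the root), so the answer is all 17 tips in alphabetical order.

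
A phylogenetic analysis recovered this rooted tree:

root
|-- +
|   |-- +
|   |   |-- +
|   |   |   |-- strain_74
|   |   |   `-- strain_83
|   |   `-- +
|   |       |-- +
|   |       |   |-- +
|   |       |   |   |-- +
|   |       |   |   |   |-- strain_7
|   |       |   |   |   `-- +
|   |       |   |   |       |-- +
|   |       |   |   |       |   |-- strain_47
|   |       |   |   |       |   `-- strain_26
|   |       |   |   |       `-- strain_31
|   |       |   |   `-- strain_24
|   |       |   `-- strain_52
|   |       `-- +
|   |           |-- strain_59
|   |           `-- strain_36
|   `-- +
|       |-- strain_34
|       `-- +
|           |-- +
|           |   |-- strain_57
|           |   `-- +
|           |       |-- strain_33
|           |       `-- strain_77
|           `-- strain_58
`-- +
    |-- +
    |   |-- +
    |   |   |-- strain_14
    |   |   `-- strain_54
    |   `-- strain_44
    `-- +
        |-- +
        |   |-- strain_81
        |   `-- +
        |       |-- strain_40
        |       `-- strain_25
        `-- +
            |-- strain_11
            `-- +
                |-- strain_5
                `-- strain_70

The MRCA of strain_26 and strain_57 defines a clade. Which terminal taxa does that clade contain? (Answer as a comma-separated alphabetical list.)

strain_24, strain_26, strain_31, strain_33, strain_34, strain_36, strain_47, strain_52, strain_57, strain_58, strain_59, strain_7, strain_74, strain_77, strain_83

Tracing strain_26: it sits inside (strain_47,strain_26).
Tracing strain_57: it sits inside (strain_57,(strain_33,strain_77)).
The smallest clade enclosing both is (((strain_74,strain_83),((((strain_7,((strain_47,strain_26),strain_31)),strain_24),strain_52),(strain_59,strain_36))),(strain_34,((strain_57,(strain_33,strain_77)),strain_58))); the answer is its 15 terminal taxa in alphabetical order.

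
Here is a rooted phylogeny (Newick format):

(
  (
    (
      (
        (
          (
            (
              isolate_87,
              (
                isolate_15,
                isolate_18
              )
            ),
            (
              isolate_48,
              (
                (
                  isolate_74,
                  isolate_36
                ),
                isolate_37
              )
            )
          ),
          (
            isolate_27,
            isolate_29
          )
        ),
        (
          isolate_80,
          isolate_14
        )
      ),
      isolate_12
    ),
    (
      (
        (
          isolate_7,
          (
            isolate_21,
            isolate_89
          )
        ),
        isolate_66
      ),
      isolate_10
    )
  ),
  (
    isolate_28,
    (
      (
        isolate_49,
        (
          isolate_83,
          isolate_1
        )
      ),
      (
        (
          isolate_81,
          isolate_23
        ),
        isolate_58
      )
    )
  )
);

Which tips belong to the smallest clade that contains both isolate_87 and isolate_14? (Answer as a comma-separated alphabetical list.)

isolate_14, isolate_15, isolate_18, isolate_27, isolate_29, isolate_36, isolate_37, isolate_48, isolate_74, isolate_80, isolate_87

Tracing isolate_87: it sits inside (isolate_87,(isolate_15,isolate_18)).
Tracing isolate_14: it sits inside (isolate_80,isolate_14).
The smallest clade enclosing both is ((((isolate_87,(isolate_15,isolate_18)),(isolate_48,((isolate_74,isolate_36),isolate_37))),(isolate_27,isolate_29)),(isolate_80,isolate_14)); the answer is its 11 terminal taxa in alphabetical order.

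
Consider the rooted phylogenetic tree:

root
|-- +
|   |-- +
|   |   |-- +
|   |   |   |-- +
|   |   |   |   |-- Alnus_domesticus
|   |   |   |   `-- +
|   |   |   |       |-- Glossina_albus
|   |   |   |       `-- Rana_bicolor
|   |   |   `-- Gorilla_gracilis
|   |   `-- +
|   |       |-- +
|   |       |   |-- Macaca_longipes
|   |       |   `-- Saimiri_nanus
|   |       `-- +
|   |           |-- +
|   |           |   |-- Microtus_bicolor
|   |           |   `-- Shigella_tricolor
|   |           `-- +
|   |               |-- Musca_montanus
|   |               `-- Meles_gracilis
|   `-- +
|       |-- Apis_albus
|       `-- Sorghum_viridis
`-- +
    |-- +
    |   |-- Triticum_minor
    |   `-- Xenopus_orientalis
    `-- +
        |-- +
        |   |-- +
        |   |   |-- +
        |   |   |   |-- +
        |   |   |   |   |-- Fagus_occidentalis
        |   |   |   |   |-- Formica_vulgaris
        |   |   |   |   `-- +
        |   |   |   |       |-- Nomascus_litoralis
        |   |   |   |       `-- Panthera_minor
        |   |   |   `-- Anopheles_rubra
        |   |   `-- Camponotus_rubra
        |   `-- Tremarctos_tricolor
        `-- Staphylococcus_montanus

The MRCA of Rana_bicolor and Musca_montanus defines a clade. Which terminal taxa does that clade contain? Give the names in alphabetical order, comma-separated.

Tracing Rana_bicolor: it sits inside (Glossina_albus,Rana_bicolor).
Tracing Musca_montanus: it sits inside (Musca_montanus,Meles_gracilis).
The smallest clade enclosing both is (((Alnus_domesticus,(Glossina_albus,Rana_bicolor)),Gorilla_gracilis),((Macaca_longipes,Saimiri_nanus),((Microtus_bicolor,Shigella_tricolor),(Musca_montanus,Meles_gracilis)))); the answer is its 10 terminal taxa in alphabetical order.

Alnus_domesticus, Glossina_albus, Gorilla_gracilis, Macaca_longipes, Meles_gracilis, Microtus_bicolor, Musca_montanus, Rana_bicolor, Saimiri_nanus, Shigella_tricolor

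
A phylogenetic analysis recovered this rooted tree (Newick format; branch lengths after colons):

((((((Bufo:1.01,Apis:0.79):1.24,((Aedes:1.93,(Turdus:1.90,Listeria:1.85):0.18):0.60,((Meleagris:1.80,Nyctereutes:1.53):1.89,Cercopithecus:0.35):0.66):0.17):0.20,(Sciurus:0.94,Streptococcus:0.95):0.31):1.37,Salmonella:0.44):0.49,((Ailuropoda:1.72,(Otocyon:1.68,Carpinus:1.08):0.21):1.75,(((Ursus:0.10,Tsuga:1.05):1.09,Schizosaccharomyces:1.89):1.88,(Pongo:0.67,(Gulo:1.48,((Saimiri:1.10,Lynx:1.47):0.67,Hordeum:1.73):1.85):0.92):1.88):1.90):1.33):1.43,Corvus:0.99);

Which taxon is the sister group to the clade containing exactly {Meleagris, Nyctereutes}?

Cercopithecus

The clade containing exactly {Meleagris, Nyctereutes} attaches to the tree at the node subtending ((Meleagris,Nyctereutes),Cercopithecus).
The other lineage descending from that same node — the sister group — is the single tip Cercopithecus.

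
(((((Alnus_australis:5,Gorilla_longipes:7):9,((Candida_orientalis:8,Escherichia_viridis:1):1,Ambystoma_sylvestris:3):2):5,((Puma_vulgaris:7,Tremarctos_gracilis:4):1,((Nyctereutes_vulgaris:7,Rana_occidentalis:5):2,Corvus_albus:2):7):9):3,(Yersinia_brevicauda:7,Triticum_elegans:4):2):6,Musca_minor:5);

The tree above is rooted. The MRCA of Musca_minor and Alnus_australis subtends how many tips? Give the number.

13

The MRCA of Musca_minor and Alnus_australis is the root, so the clade is the entire tree.
That clade contains 13 terminal taxa: Alnus_australis, Ambystoma_sylvestris, Candida_orientalis, Corvus_albus, Escherichia_viridis, Gorilla_longipes, Musca_minor, Nyctereutes_vulgaris, Puma_vulgaris, Rana_occidentalis, Tremarctos_gracilis, Triticum_elegans, Yersinia_brevicauda.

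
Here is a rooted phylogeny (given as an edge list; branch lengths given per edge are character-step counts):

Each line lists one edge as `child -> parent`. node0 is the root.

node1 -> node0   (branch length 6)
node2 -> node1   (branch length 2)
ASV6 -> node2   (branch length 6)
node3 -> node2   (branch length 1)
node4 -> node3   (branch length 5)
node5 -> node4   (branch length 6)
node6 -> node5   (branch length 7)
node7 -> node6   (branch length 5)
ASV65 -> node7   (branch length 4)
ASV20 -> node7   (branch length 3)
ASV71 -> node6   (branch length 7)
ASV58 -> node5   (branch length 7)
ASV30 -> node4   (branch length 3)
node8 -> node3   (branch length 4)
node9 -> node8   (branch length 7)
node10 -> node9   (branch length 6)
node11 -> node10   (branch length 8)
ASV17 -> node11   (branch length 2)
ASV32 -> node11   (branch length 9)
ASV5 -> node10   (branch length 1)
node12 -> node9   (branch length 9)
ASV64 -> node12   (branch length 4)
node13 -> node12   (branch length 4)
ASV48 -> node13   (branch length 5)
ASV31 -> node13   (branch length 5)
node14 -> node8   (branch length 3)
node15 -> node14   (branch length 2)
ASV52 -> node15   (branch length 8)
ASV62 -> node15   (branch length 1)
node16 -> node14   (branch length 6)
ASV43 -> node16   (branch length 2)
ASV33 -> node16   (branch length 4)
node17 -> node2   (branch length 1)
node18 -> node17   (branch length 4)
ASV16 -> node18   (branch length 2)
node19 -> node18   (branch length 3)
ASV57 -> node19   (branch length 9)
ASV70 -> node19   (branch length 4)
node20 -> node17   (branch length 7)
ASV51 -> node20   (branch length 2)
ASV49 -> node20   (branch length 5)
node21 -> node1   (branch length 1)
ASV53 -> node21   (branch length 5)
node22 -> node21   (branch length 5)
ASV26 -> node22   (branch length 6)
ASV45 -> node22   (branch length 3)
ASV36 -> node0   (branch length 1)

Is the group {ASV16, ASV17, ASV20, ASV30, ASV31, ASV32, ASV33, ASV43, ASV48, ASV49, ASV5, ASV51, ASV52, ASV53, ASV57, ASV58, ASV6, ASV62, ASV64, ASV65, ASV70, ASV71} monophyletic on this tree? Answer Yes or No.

No

The MRCA of the listed taxa subtends ((ASV6,(((((ASV65,ASV20),ASV71),ASV58),ASV30),((((ASV17,ASV32),ASV5),(ASV64,(ASV48,ASV31))),((ASV52,ASV62),(ASV43,ASV33)))),((ASV16,(ASV57,ASV70)),(ASV51,ASV49))),(ASV53,(ASV26,ASV45))).
That clade also contains ASV26, ASV45, which are not in the proposed group, so the group is not monophyletic.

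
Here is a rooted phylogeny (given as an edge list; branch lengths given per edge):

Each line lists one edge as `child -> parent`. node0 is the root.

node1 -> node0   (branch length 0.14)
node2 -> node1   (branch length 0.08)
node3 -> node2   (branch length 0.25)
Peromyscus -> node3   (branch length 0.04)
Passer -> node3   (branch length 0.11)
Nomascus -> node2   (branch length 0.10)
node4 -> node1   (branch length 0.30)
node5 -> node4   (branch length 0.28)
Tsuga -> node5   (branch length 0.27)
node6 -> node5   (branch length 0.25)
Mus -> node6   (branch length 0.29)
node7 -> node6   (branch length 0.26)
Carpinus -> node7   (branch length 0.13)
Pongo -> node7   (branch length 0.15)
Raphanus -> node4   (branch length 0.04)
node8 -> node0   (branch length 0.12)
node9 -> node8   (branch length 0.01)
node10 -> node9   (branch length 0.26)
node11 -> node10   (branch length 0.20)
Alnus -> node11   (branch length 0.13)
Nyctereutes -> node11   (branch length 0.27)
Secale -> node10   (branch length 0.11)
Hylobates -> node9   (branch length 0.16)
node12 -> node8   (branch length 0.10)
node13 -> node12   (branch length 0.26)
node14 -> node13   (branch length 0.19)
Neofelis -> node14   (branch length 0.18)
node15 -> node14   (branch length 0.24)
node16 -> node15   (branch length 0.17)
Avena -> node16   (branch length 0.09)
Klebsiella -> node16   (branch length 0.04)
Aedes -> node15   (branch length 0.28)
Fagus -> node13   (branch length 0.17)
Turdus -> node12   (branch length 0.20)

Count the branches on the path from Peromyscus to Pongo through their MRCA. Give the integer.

The MRCA of Peromyscus and Pongo is the node subtending (((Peromyscus,Passer),Nomascus),((Tsuga,(Mus,(Carpinus,Pongo))),Raphanus)).
From Peromyscus up to that node: 3 branches. From Pongo up to the same node: 5 branches. Total: 3 + 5 = 8.

8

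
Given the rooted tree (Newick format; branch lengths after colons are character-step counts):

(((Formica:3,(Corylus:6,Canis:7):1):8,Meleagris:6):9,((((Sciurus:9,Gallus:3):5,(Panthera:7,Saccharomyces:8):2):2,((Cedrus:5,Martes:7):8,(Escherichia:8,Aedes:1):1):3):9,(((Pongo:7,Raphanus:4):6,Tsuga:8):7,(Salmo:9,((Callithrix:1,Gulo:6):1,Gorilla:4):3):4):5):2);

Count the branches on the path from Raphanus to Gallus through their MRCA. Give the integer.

8

The MRCA of Raphanus and Gallus is the node subtending ((((Sciurus,Gallus),(Panthera,Saccharomyces)),((Cedrus,Martes),(Escherichia,Aedes))),(((Pongo,Raphanus),Tsuga),(Salmo,((Callithrix,Gulo),Gorilla)))).
From Raphanus up to that node: 4 branches. From Gallus up to the same node: 4 branches. Total: 4 + 4 = 8.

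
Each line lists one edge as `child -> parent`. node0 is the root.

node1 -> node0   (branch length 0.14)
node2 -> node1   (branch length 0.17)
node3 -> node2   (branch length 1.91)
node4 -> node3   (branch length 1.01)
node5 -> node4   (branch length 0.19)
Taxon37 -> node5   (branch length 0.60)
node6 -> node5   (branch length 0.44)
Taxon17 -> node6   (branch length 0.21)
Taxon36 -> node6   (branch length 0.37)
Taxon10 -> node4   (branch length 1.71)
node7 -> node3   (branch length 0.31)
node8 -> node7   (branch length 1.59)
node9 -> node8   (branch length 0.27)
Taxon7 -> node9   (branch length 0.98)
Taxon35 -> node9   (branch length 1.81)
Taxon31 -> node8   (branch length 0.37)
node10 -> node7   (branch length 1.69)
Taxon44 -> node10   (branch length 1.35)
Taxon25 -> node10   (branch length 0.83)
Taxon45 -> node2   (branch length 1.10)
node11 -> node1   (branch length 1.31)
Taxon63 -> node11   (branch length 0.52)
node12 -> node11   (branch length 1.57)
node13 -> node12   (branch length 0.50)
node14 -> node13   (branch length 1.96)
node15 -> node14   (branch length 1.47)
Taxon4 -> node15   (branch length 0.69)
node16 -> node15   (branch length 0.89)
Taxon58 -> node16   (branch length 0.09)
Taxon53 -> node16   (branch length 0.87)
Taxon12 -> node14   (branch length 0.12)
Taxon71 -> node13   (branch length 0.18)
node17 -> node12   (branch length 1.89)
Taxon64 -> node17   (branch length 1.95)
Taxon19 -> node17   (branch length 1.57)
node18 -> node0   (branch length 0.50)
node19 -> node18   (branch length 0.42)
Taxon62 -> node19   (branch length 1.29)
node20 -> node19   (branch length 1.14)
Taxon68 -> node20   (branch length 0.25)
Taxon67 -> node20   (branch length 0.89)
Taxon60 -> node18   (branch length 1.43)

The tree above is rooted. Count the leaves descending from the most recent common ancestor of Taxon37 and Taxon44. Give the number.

9

The MRCA of Taxon37 and Taxon44 is the node subtending (((Taxon37,(Taxon17,Taxon36)),Taxon10),(((Taxon7,Taxon35),Taxon31),(Taxon44,Taxon25))).
That clade contains 9 terminal taxa: Taxon10, Taxon17, Taxon25, Taxon31, Taxon35, Taxon36, Taxon37, Taxon44, Taxon7.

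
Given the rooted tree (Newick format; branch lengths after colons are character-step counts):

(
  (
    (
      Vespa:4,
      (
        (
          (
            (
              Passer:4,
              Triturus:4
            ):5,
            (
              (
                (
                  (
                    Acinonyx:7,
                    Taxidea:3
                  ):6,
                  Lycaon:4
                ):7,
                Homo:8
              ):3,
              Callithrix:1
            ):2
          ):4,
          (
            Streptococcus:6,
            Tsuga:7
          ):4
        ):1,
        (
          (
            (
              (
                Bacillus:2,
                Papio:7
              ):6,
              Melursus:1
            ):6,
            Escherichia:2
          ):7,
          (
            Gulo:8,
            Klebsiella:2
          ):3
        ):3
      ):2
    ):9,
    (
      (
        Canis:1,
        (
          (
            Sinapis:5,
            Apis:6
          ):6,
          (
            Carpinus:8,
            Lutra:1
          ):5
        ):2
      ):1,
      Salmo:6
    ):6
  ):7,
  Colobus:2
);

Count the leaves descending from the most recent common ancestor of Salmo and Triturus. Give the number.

The MRCA of Salmo and Triturus is the node subtending ((Vespa,((((Passer,Triturus),((((Acinonyx,Taxidea),Lycaon),Homo),Callithrix)),(Streptococcus,Tsuga)),((((Bacillus,Papio),Melursus),Escherichia),(Gulo,Klebsiella)))),((Canis,((Sinapis,Apis),(Carpinus,Lutra))),Salmo)).
That clade contains 22 terminal taxa: Acinonyx, Apis, Bacillus, Callithrix, Canis, Carpinus, Escherichia, Gulo, Homo, Klebsiella, Lutra, Lycaon, Melursus, Papio, Passer, Salmo, Sinapis, Streptococcus, Taxidea, Triturus, Tsuga, Vespa.

22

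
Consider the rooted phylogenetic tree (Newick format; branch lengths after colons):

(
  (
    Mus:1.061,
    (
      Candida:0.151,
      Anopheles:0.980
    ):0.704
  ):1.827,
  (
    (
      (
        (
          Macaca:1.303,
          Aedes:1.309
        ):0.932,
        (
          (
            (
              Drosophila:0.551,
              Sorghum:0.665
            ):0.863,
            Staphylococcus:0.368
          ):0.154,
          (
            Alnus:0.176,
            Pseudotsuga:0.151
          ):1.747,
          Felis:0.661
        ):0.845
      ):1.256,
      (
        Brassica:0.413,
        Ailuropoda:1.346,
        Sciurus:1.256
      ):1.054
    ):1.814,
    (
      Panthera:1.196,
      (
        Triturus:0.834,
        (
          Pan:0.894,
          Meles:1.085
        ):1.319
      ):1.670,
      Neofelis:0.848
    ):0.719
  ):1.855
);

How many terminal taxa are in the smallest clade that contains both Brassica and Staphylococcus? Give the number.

11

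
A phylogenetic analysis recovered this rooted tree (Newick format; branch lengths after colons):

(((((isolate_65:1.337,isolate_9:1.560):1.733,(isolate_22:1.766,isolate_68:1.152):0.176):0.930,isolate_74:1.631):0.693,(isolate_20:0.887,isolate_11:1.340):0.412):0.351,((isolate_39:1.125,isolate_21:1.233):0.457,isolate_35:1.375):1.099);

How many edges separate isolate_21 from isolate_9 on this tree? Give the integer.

8

The MRCA of isolate_21 and isolate_9 is the root of the tree.
From isolate_21 up to that node: 3 branches. From isolate_9 up to the same node: 5 branches. Total: 3 + 5 = 8.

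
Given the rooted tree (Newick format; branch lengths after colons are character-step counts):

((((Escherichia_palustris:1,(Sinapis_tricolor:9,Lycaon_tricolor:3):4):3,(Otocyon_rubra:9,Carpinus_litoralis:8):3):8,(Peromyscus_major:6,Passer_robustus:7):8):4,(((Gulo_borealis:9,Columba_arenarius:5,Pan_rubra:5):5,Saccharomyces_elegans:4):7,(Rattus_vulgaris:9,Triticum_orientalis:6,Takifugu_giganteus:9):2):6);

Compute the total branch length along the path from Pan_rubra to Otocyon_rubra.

The path runs Pan_rubra → … → MRCA → … → Otocyon_rubra; the MRCA is the root of the tree.
Branch lengths along that path: 5 + 5 + 7 + 6 + 4 + 8 + 3 + 9 = 47.

47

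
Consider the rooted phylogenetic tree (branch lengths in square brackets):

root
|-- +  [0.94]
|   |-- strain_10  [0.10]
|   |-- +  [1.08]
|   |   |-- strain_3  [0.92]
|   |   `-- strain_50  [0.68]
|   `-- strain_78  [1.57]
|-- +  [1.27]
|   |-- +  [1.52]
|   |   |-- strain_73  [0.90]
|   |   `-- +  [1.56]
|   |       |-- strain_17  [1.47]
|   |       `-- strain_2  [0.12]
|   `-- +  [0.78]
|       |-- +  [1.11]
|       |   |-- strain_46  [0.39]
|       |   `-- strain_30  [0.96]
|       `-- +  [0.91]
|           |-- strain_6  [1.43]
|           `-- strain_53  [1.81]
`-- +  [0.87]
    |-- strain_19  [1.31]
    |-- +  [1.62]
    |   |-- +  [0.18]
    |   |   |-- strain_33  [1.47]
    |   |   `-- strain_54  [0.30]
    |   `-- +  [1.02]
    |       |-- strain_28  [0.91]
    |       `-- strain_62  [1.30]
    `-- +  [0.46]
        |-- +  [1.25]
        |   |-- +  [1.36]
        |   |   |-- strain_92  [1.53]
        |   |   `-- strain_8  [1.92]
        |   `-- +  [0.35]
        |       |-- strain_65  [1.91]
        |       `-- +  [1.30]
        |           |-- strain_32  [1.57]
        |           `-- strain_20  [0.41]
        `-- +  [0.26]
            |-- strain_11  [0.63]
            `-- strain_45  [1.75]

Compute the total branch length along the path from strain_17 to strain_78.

8.33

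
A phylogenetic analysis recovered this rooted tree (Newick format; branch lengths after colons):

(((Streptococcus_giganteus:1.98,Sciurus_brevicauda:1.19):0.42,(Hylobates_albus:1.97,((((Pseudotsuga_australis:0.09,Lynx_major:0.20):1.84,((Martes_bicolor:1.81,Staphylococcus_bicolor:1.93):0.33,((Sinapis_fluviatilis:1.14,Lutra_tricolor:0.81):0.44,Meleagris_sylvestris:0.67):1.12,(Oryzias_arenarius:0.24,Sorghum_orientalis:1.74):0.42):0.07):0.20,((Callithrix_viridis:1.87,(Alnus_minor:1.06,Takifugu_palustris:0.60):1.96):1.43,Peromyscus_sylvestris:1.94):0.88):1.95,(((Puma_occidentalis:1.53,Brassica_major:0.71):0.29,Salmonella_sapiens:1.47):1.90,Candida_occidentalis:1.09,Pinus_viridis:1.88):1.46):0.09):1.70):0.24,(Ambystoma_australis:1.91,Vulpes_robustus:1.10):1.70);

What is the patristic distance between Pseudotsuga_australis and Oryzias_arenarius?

The path runs Pseudotsuga_australis → … → MRCA → … → Oryzias_arenarius; the MRCA is the node subtending ((Pseudotsuga_australis,Lynx_major),((Martes_bicolor,Staphylococcus_bicolor),((Sinapis_fluviatilis,Lutra_tricolor),Meleagris_sylvestris),(Oryzias_arenarius,Sorghum_orientalis))).
Branch lengths along that path: 0.09 + 1.84 + 0.07 + 0.42 + 0.24 = 2.66.

2.66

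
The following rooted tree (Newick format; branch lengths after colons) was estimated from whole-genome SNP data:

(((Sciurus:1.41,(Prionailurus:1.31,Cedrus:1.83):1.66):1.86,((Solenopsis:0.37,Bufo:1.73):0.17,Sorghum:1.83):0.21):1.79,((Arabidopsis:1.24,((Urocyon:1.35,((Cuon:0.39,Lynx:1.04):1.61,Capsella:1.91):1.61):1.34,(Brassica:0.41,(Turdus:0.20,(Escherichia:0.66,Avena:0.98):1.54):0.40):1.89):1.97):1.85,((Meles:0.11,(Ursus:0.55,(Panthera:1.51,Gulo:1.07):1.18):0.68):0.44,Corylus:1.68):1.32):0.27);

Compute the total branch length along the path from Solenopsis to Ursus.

The path runs Solenopsis → … → MRCA → … → Ursus; the MRCA is the root of the tree.
Branch lengths along that path: 0.37 + 0.17 + 0.21 + 1.79 + 0.27 + 1.32 + 0.44 + 0.68 + 0.55 = 5.80.

5.80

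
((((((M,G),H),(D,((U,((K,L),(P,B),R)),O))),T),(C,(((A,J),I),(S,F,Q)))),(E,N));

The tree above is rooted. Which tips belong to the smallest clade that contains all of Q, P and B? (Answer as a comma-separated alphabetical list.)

Tracing Q: it sits inside (S,F,Q).
Tracing P: it sits inside (P,B).
Tracing B: it sits inside (P,B).
The smallest clade enclosing all 3 is (((((M,G),H),(D,((U,((K,L),(P,B),R)),O))),T),(C,(((A,J),I),(S,F,Q)))); the answer is its 19 terminal taxa in alphabetical order.

A, B, C, D, F, G, H, I, J, K, L, M, O, P, Q, R, S, T, U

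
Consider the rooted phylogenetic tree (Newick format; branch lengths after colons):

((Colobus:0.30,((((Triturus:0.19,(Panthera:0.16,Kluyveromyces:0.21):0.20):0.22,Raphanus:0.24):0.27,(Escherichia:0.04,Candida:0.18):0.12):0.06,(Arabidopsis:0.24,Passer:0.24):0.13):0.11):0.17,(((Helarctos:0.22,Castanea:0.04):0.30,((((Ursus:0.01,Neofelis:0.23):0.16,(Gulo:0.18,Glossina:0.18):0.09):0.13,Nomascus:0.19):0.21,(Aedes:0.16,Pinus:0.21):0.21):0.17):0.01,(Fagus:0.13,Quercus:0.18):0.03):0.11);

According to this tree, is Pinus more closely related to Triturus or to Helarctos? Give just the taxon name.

Helarctos

The MRCA of Pinus and Helarctos subtends ((Helarctos,Castanea),((((Ursus,Neofelis),(Gulo,Glossina)),Nomascus),(Aedes,Pinus))) (9 taxa).
The MRCA of Pinus and Triturus is the root, subtending the entire tree (20 taxa).
The first is nested inside the second, so Pinus shares a more recent common ancestor with Helarctos.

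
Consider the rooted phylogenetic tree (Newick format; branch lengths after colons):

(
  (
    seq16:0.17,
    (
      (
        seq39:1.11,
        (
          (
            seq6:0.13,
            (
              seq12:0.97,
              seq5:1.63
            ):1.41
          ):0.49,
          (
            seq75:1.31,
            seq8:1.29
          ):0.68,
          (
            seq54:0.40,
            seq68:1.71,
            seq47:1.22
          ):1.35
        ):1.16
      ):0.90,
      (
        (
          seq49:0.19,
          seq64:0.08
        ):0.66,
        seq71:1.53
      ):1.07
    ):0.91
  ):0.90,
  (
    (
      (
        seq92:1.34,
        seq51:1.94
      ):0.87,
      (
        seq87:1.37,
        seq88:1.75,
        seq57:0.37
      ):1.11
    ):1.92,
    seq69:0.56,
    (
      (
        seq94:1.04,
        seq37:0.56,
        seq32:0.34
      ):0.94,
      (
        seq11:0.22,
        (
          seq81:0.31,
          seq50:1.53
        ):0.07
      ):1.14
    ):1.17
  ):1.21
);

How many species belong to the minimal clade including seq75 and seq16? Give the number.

13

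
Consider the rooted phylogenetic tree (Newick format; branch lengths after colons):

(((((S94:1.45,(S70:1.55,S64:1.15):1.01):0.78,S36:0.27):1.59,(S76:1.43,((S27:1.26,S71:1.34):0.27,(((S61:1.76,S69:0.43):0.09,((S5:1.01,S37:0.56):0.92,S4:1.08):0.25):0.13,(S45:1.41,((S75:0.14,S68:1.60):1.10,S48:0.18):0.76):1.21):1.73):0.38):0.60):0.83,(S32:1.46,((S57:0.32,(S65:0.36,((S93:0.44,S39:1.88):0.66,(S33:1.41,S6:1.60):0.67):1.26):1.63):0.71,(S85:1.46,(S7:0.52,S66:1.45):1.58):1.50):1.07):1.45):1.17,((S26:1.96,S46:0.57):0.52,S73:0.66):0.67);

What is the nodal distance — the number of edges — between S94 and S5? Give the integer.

10

The MRCA of S94 and S5 is the node subtending (((S94,(S70,S64)),S36),(S76,((S27,S71),(((S61,S69),((S5,S37),S4)),(S45,((S75,S68),S48)))))).
From S94 up to that node: 3 branches. From S5 up to the same node: 7 branches. Total: 3 + 7 = 10.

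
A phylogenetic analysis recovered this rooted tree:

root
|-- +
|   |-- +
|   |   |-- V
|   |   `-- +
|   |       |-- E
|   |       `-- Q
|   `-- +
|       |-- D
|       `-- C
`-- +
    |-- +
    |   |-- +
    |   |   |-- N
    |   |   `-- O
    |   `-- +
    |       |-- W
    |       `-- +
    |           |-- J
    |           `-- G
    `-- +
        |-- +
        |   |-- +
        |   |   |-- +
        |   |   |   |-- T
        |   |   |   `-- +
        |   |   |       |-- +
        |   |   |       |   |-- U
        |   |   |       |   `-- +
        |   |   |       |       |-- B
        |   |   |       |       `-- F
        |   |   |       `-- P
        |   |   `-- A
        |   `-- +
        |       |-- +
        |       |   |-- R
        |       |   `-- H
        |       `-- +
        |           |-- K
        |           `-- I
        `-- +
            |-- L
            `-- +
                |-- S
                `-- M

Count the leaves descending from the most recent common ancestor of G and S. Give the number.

The MRCA of G and S is the node subtending (((N,O),(W,(J,G))),((((T,((U,(B,F)),P)),A),((R,H),(K,I))),(L,(S,M)))).
That clade contains 18 terminal taxa: A, B, F, G, H, I, J, K, L, M, N, O, P, R, S, T, U, W.

18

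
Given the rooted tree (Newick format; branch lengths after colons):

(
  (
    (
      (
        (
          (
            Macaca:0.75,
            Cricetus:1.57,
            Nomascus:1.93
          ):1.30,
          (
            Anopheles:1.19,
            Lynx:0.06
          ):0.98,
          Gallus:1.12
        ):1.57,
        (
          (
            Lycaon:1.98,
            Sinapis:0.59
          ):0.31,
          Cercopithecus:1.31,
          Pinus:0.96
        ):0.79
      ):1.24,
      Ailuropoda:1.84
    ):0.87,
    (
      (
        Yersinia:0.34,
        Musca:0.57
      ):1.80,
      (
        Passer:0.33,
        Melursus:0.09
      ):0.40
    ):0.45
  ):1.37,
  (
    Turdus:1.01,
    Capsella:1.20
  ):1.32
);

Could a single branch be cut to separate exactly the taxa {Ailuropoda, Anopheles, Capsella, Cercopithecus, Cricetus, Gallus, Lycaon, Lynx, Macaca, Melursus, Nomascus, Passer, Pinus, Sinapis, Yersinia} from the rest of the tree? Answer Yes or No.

The MRCA of the listed taxa is the root, so the smallest clade containing them is the whole tree.
That clade also contains Musca, Turdus, which are not in the proposed group, so the group is not monophyletic.

No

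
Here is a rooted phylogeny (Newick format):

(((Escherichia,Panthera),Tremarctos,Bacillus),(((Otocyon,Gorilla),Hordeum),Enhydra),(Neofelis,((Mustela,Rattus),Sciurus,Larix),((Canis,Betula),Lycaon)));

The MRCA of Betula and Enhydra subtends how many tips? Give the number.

The MRCA of Betula and Enhydra is the root, so the clade is the entire tree.
That clade contains 16 terminal taxa: Bacillus, Betula, Canis, Enhydra, Escherichia, Gorilla, Hordeum, Larix, Lycaon, Mustela, Neofelis, Otocyon, Panthera, Rattus, Sciurus, Tremarctos.

16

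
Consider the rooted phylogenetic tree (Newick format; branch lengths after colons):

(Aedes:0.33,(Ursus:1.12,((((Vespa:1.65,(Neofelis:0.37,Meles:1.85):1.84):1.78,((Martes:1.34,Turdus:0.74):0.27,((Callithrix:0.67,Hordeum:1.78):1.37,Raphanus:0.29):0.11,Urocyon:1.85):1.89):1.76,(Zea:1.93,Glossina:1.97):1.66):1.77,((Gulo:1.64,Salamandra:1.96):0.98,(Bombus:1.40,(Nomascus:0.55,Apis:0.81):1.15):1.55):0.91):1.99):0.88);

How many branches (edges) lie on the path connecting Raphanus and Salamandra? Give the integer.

8

The MRCA of Raphanus and Salamandra is the node subtending ((((Vespa,(Neofelis,Meles)),((Martes,Turdus),((Callithrix,Hordeum),Raphanus),Urocyon)),(Zea,Glossina)),((Gulo,Salamandra),(Bombus,(Nomascus,Apis)))).
From Raphanus up to that node: 5 branches. From Salamandra up to the same node: 3 branches. Total: 5 + 3 = 8.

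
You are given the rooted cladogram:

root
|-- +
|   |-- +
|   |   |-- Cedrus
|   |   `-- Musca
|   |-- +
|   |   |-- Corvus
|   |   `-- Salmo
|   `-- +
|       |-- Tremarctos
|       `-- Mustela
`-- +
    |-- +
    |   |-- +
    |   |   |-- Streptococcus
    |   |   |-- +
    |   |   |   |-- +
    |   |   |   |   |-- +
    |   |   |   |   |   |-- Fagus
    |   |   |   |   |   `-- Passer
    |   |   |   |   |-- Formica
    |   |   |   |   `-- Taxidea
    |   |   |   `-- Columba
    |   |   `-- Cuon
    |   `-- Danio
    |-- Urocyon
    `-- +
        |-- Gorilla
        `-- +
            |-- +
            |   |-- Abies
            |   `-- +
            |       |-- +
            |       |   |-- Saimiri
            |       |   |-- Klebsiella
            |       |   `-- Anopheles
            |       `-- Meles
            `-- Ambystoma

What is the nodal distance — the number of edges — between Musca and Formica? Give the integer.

9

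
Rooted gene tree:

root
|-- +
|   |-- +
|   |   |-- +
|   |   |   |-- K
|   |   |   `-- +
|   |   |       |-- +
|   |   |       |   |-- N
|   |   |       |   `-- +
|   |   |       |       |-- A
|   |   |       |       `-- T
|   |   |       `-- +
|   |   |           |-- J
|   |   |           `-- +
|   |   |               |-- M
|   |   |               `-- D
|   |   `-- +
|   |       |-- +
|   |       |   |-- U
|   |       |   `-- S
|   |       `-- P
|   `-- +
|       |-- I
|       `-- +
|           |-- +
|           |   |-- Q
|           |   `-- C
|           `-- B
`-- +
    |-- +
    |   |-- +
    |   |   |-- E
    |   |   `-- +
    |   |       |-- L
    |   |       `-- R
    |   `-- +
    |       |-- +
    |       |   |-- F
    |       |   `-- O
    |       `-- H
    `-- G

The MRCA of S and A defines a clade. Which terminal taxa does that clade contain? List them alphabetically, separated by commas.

A, D, J, K, M, N, P, S, T, U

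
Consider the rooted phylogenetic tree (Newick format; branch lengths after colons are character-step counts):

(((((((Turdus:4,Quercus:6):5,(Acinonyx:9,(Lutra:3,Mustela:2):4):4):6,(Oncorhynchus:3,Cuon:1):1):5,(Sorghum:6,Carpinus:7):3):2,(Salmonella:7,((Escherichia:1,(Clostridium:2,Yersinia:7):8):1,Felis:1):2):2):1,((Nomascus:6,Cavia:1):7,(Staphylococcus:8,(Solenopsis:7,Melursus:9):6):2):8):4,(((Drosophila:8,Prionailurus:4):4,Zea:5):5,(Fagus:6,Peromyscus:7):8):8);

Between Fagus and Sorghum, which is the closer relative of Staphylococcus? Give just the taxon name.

The MRCA of Staphylococcus and Sorghum subtends ((((((Turdus,Quercus),(Acinonyx,(Lutra,Mustela))),(Oncorhynchus,Cuon)),(Sorghum,Carpinus)),(Salmonella,((Escherichia,(Clostridium,Yersinia)),Felis))),((Nomascus,Cavia),(Staphylococcus,(Solenopsis,Melursus)))) (19 taxa).
The MRCA of Staphylococcus and Fagus is the root, subtending the entire tree (24 taxa).
The first is nested inside the second, so Staphylococcus shares a more recent common ancestor with Sorghum.

Sorghum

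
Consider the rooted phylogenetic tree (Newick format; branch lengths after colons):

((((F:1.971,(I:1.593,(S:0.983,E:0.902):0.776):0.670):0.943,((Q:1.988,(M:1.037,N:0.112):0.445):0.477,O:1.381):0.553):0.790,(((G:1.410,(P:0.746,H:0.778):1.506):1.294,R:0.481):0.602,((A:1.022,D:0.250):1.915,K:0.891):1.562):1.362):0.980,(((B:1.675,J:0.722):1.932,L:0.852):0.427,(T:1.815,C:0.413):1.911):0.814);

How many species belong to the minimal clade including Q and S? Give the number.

8

The MRCA of Q and S is the node subtending ((F,(I,(S,E))),((Q,(M,N)),O)).
That clade contains 8 terminal taxa: E, F, I, M, N, O, Q, S.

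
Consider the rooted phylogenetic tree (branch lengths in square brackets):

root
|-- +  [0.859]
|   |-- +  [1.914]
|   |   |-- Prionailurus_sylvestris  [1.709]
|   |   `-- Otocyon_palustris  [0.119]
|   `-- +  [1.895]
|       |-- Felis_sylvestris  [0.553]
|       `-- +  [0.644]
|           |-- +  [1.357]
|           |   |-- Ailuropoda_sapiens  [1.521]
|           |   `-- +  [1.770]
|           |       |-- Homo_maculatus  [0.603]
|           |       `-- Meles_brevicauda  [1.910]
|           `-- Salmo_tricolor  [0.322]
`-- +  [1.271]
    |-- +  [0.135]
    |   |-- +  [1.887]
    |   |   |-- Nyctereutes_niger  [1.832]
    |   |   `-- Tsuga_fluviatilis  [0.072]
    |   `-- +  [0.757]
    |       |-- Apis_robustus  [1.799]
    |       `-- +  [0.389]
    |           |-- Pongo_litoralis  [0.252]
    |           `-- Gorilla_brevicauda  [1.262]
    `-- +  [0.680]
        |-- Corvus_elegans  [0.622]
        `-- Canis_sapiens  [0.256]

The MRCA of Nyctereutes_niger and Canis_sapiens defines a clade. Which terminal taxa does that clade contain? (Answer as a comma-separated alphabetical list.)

Tracing Nyctereutes_niger: it sits inside (Nyctereutes_niger,Tsuga_fluviatilis).
Tracing Canis_sapiens: it sits inside (Corvus_elegans,Canis_sapiens).
The smallest clade enclosing both is (((Nyctereutes_niger,Tsuga_fluviatilis),(Apis_robustus,(Pongo_litoralis,Gorilla_brevicauda))),(Corvus_elegans,Canis_sapiens)); the answer is its 7 terminal taxa in alphabetical order.

Apis_robustus, Canis_sapiens, Corvus_elegans, Gorilla_brevicauda, Nyctereutes_niger, Pongo_litoralis, Tsuga_fluviatilis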